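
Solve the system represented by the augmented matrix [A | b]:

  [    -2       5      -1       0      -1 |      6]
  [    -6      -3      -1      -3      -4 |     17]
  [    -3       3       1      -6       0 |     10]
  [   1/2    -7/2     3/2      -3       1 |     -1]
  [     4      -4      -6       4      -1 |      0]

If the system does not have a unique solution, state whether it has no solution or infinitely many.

Row-reduce:
R1 ← R1 / (-2).
R2 ← R2 + 6·R1.
R3 ← R3 + 3·R1.
R4 ← R4 − 1/2·R1.
R5 ← R5 − 4·R1.
R2 ← R2 / (-18).
R1 ← R1 + 5/2·R2.
R3 ← R3 + 9/2·R2.
R4 ← R4 + 9/4·R2.
R5 ← R5 − 6·R2.
R3 ← R3 / (2).
R1 ← R1 − 2/9·R3.
R2 ← R2 + 1/9·R3.
R4 ← R4 − 1·R3.
R5 ← R5 + 22/3·R3.
Swap R4 and R5.
R4 ← R4 / (-65/4).
R1 ← R1 − 1·R4.
R2 ← R2 + 1/8·R4.
R3 ← R3 + 21/8·R4.
Rank is 4 with 5 unknowns, leaving x_5 free.

infinitely many solutions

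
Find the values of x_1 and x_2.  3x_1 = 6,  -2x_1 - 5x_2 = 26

Row-reduce the augmented matrix:
R1 ← R1 / (3).
R2 ← R2 + 2·R1.
R2 ← R2 / (-5).
Reading off the reduced rows gives x_1 = 2, x_2 = -6.

x_1 = 2, x_2 = -6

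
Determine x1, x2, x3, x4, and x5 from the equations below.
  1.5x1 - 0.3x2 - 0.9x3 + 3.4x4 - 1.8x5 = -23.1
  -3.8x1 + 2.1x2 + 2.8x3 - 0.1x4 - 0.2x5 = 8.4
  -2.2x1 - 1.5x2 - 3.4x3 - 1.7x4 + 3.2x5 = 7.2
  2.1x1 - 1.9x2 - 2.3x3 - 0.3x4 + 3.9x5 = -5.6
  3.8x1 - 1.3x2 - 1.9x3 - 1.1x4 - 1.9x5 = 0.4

Row-reduce the augmented matrix:
R1 ← R1 / (3/2).
R2 ← R2 + 19/5·R1.
R3 ← R3 + 11/5·R1.
R4 ← R4 − 21/10·R1.
R5 ← R5 − 19/5·R1.
R2 ← R2 / (67/50).
R1 ← R1 + 1/5·R2.
R3 ← R3 + 97/50·R2.
R4 ← R4 + 37/25·R2.
R5 ← R5 + 27/50·R2.
R3 ← R3 / (-1329/335).
R1 ← R1 + 35/67·R3.
R2 ← R2 − 26/67·R3.
R4 ← R4 + 156/335·R3.
R5 ← R5 − 79/134·R3.
R4 ← R4 / (33361/13290).
R1 ← R1 − 1969/1329·R4.
R2 ← R2 − 3491/443·R4.
R3 ← R3 + 5230/1329·R4.
R5 ← R5 + 8777/2215·R4.
R5 ← R5 / (468624/166805).
R1 ← R1 + 73448/33361·R5.
R2 ← R2 + 338769/33361·R5.
R3 ← R3 − 152919/33361·R5.
R4 ← R4 − 25329/33361·R5.
Reading off the reduced rows gives x1 = -2, x2 = -4, x3 = 3, x4 = -6, x5 = -1.

x1 = -2, x2 = -4, x3 = 3, x4 = -6, x5 = -1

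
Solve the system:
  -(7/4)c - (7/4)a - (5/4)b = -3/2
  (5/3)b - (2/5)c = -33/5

infinitely many solutions

Row-reduce:
R1 ← R1 / (-7/4).
R2 ← R2 / (5/3).
R1 ← R1 − 5/7·R2.
Rank is 2 with 3 unknowns, leaving c free.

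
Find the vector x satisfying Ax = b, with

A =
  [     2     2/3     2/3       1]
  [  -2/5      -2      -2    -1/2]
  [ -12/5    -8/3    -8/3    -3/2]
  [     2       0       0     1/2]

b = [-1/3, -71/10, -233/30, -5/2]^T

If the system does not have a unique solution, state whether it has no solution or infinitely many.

no solution

Row-reduce:
R1 ← R1 / (2).
R2 ← R2 + 2/5·R1.
R3 ← R3 + 12/5·R1.
R4 ← R4 − 2·R1.
R2 ← R2 / (-28/15).
R1 ← R1 − 1/3·R2.
R3 ← R3 + 28/15·R2.
R4 ← R4 + 2/3·R2.
Swap R3 and R4.
R3 ← R3 / (-11/28).
R1 ← R1 − 25/56·R3.
R2 ← R2 − 9/56·R3.
Row 4 reduces to 0 = -1, a contradiction. The system is inconsistent.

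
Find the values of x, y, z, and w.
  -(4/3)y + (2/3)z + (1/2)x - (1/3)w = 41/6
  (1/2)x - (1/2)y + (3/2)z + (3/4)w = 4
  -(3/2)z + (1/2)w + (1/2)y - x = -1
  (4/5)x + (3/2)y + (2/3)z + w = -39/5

x = -1, y = -6, z = 0, w = 2

Row-reduce the augmented matrix:
R1 ← R1 / (1/2).
R2 ← R2 − 1/2·R1.
R3 ← R3 + 1·R1.
R4 ← R4 − 4/5·R1.
R2 ← R2 / (5/6).
R1 ← R1 + 8/3·R2.
R3 ← R3 + 13/6·R2.
R4 ← R4 − 109/30·R2.
R3 ← R3 / (2).
R1 ← R1 − 4·R3.
R2 ← R2 − 1·R3.
R4 ← R4 + 121/30·R3.
R4 ← R4 / (517/240).
R1 ← R1 + 5/2·R4.
R2 ← R2 + 1/40·R4.
R3 ← R3 − 53/40·R4.
Reading off the reduced rows gives x = -1, y = -6, z = 0, w = 2.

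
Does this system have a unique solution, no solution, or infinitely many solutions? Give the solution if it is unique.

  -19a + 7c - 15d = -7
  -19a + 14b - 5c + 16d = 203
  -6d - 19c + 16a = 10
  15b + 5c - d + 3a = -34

a = -5, b = 1, c = -6, d = 4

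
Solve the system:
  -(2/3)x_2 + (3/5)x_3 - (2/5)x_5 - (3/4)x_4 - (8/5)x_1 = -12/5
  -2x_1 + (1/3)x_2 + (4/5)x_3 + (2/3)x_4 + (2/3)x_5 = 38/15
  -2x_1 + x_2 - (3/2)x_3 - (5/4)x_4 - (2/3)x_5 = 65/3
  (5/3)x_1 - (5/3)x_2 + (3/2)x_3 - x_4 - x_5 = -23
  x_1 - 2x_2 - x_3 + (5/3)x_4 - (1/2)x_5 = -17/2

Row-reduce the augmented matrix:
R1 ← R1 / (-8/5).
R2 ← R2 + 2·R1.
R3 ← R3 + 2·R1.
R4 ← R4 − 5/3·R1.
R5 ← R5 − 1·R1.
R2 ← R2 / (7/6).
R1 ← R1 − 5/12·R2.
R3 ← R3 − 11/6·R2.
R4 ← R4 + 85/36·R2.
R5 ← R5 + 29/12·R2.
R3 ← R3 / (-163/70).
R1 ← R1 + 11/28·R3.
R2 ← R2 − 3/70·R3.
R4 ← R4 − 187/84·R3.
R5 ← R5 + 73/140·R3.
R4 ← R4 / (-3243/2608).
R1 ← R1 − 975/2608·R4.
R2 ← R2 − 1725/1304·R4.
R3 ← R3 − 595/489·R4.
R5 ← R5 − 13445/2608·R4.
R5 ← R5 / (-110741/58374).
R1 ← R1 + 1169/9729·R5.
R2 ← R2 + 28/423·R5.
R3 ← R3 + 7700/87561·R5.
R4 ← R4 − 22712/29187·R5.
Reading off the reduced rows gives x_1 = -3, x_2 = 6, x_3 = -6, x_4 = 0, x_5 = -1.

x_1 = -3, x_2 = 6, x_3 = -6, x_4 = 0, x_5 = -1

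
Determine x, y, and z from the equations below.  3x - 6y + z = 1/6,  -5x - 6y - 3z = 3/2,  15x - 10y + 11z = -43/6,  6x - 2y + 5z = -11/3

x = 1/2, y = 0, z = -4/3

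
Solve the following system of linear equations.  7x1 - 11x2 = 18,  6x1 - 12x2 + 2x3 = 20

infinitely many solutions

Row-reduce:
R1 ← R1 / (7).
R2 ← R2 − 6·R1.
R2 ← R2 / (-18/7).
R1 ← R1 + 11/7·R2.
Rank is 2 with 3 unknowns, leaving x3 free.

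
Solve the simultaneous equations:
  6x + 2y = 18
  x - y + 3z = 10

Row-reduce:
R1 ← R1 / (6).
R2 ← R2 − 1·R1.
R2 ← R2 / (-4/3).
R1 ← R1 − 1/3·R2.
Rank is 2 with 3 unknowns, leaving z free.

infinitely many solutions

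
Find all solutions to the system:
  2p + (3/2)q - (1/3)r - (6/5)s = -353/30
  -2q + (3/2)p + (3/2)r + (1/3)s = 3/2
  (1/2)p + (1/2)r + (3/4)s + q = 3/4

infinitely many solutions

Row-reduce:
R1 ← R1 / (2).
R2 ← R2 − 3/2·R1.
R3 ← R3 − 1/2·R1.
R2 ← R2 / (-25/8).
R1 ← R1 − 3/4·R2.
R3 ← R3 − 5/8·R2.
R3 ← R3 / (14/15).
R1 ← R1 − 19/75·R3.
R2 ← R2 + 14/25·R3.
Rank is 3 with 4 unknowns, leaving s free.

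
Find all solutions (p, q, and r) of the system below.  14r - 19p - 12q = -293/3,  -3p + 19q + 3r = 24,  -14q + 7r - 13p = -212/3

Row-reduce the augmented matrix:
R1 ← R1 / (-19).
R2 ← R2 + 3·R1.
R3 ← R3 + 13·R1.
R2 ← R2 / (397/19).
R1 ← R1 − 12/19·R2.
R3 ← R3 + 110/19·R2.
R3 ← R3 / (-937/397).
R1 ← R1 + 302/397·R3.
R2 ← R2 − 15/397·R3.
Reading off the reduced rows gives p = 5/3, q = 2, r = -3.

p = 5/3, q = 2, r = -3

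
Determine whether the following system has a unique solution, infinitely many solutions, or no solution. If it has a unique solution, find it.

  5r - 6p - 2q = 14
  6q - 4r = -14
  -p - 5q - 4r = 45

p = -4, q = -5, r = -4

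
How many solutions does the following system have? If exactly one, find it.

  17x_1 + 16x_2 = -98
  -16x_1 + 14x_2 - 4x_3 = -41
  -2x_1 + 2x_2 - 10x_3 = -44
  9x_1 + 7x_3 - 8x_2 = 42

Row-reduce:
R1 ← R1 / (17).
R2 ← R2 + 16·R1.
R3 ← R3 + 2·R1.
R4 ← R4 − 9·R1.
R2 ← R2 / (494/17).
R1 ← R1 − 16/17·R2.
R3 ← R3 − 66/17·R2.
R4 ← R4 + 280/17·R2.
R3 ← R3 / (-2338/247).
R1 ← R1 − 32/247·R3.
R2 ← R2 + 34/247·R3.
R4 ← R4 − 1169/247·R3.
Row 4 reduces to 0 = -1/2, a contradiction. The system is inconsistent.

no solution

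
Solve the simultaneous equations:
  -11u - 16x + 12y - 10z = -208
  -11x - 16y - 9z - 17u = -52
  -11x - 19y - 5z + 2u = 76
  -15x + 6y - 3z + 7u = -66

x = 5, y = -6, z = -1, u = 6

Row-reduce the augmented matrix:
R1 ← R1 / (-16).
R2 ← R2 + 11·R1.
R3 ← R3 + 11·R1.
R4 ← R4 + 15·R1.
R2 ← R2 / (-97/4).
R1 ← R1 + 3/4·R2.
R3 ← R3 + 109/4·R2.
R4 ← R4 + 21/4·R2.
R3 ← R3 / (827/194).
R1 ← R1 − 67/97·R3.
R2 ← R2 − 17/194·R3.
R4 ← R4 − 663/97·R3.
R4 ← R4 / (-10735/827).
R1 ← R1 + 3785/1654·R4.
R2 ← R2 + 21/827·R4.
R3 ← R3 − 7825/1654·R4.
Reading off the reduced rows gives x = 5, y = -6, z = -1, u = 6.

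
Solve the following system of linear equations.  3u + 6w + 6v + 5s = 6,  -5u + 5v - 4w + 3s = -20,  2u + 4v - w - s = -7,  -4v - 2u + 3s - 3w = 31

u = 6, v = -4, w = -3, s = 6

Row-reduce the augmented matrix:
R1 ← R1 / (3).
R2 ← R2 + 5·R1.
R3 ← R3 − 2·R1.
R4 ← R4 + 2·R1.
R2 ← R2 / (15).
R1 ← R1 − 2·R2.
R3 ← R3 / (-5).
R1 ← R1 − 6/5·R3.
R2 ← R2 − 2/5·R3.
R4 ← R4 − 1·R3.
R4 ← R4 / (82/15).
R1 ← R1 + 199/225·R4.
R2 ← R2 − 92/225·R4.
R3 ← R3 − 13/15·R4.
Reading off the reduced rows gives u = 6, v = -4, w = -3, s = 6.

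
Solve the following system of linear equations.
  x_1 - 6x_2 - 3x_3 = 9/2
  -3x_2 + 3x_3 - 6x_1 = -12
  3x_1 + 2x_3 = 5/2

x_1 = 3/2, x_2 = 0, x_3 = -1

Row-reduce the augmented matrix:
R2 ← R2 + 6·R1.
R3 ← R3 − 3·R1.
R2 ← R2 / (-39).
R1 ← R1 + 6·R2.
R3 ← R3 − 18·R2.
R3 ← R3 / (53/13).
R1 ← R1 + 9/13·R3.
R2 ← R2 − 5/13·R3.
Reading off the reduced rows gives x_1 = 3/2, x_2 = 0, x_3 = -1.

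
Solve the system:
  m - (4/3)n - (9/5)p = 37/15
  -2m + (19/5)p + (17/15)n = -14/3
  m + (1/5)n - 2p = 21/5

Row-reduce:
R2 ← R2 + 2·R1.
R3 ← R3 − 1·R1.
R2 ← R2 / (-23/15).
R1 ← R1 + 4/3·R2.
R3 ← R3 − 23/15·R2.
Row 3 reduces to 0 = 2, a contradiction. The system is inconsistent.

no solution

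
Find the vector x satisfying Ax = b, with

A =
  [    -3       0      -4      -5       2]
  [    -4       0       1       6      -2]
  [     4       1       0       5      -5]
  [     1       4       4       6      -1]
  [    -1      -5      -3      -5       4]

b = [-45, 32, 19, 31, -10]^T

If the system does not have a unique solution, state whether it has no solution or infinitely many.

x_1 = 1, x_2 = -5, x_3 = 4, x_4 = 6, x_5 = 2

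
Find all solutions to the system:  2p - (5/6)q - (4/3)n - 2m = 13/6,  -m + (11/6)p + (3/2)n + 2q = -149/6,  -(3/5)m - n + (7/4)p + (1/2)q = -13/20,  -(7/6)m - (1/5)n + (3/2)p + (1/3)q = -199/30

Row-reduce the augmented matrix:
R1 ← R1 / (-2).
R2 ← R2 + 1·R1.
R3 ← R3 + 3/5·R1.
R4 ← R4 + 7/6·R1.
R2 ← R2 / (13/6).
R1 ← R1 − 2/3·R2.
R3 ← R3 + 3/5·R2.
R4 ← R4 − 26/45·R2.
R3 ← R3 / (359/260).
R1 ← R1 + 49/39·R3.
R2 ← R2 − 5/13·R3.
R4 ← R4 − 1/9·R3.
R4 ← R4 / (873/14360).
R1 ← R1 − 1385/1436·R4.
R2 ← R2 − 517/718·R4.
R3 ← R3 − 369/359·R4.
Reading off the reduced rows gives m = 4, n = -6, p = -1, q = -5.

m = 4, n = -6, p = -1, q = -5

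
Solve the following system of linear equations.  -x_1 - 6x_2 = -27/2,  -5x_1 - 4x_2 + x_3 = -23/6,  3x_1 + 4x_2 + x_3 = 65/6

x_1 = -1/2, x_2 = 7/3, x_3 = 3

Row-reduce the augmented matrix:
R1 ← R1 / (-1).
R2 ← R2 + 5·R1.
R3 ← R3 − 3·R1.
R2 ← R2 / (26).
R1 ← R1 − 6·R2.
R3 ← R3 + 14·R2.
R3 ← R3 / (20/13).
R1 ← R1 + 3/13·R3.
R2 ← R2 − 1/26·R3.
Reading off the reduced rows gives x_1 = -1/2, x_2 = 7/3, x_3 = 3.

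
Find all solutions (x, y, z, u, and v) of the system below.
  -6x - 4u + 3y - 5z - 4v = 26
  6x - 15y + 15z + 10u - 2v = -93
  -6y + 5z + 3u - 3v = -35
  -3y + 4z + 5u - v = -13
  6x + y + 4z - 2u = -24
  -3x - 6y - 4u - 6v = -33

no solution

Row-reduce:
R1 ← R1 / (-6).
R2 ← R2 − 6·R1.
R5 ← R5 − 6·R1.
R6 ← R6 + 3·R1.
R2 ← R2 / (-12).
R1 ← R1 + 1/2·R2.
R3 ← R3 + 6·R2.
R4 ← R4 + 3·R2.
R5 ← R5 − 4·R2.
R6 ← R6 + 15/2·R2.
Swap R3 and R4.
R3 ← R3 / (3/2).
R1 ← R1 − 5/12·R3.
R2 ← R2 + 5/6·R3.
R5 ← R5 − 7/3·R3.
R6 ← R6 + 15/4·R3.
Swap R4 and R5.
R4 ← R4 / (-85/9).
R1 ← R1 + 5/9·R4.
R2 ← R2 − 13/9·R4.
R3 ← R3 − 7/3·R4.
R6 ← R6 − 3·R4.
Swap R5 and R6.
R5 ← R5 / (-98/85).
R1 ← R1 − 20/17·R5.
R2 ← R2 + 22/85·R5.
R3 ← R3 + 114/85·R5.
R4 ← R4 − 61/85·R5.
Row 6 reduces to 0 = -3/2, a contradiction. The system is inconsistent.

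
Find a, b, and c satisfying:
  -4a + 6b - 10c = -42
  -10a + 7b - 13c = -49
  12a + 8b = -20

a = -1, b = -1, c = 4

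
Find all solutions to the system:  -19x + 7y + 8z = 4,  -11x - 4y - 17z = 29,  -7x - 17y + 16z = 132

x = -2, y = -6, z = 1

Row-reduce the augmented matrix:
R1 ← R1 / (-19).
R2 ← R2 + 11·R1.
R3 ← R3 + 7·R1.
R2 ← R2 / (-153/19).
R1 ← R1 + 7/19·R2.
R3 ← R3 + 372/19·R2.
R3 ← R3 / (1116/17).
R1 ← R1 − 29/51·R3.
R2 ← R2 − 137/51·R3.
Reading off the reduced rows gives x = -2, y = -6, z = 1.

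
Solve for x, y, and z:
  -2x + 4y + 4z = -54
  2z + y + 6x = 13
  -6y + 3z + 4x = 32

Row-reduce the augmented matrix:
R1 ← R1 / (-2).
R2 ← R2 − 6·R1.
R3 ← R3 − 4·R1.
R2 ← R2 / (13).
R1 ← R1 + 2·R2.
R3 ← R3 − 2·R2.
R3 ← R3 / (115/13).
R1 ← R1 − 2/13·R3.
R2 ← R2 − 14/13·R3.
Reading off the reduced rows gives x = 5, y = -5, z = -6.

x = 5, y = -5, z = -6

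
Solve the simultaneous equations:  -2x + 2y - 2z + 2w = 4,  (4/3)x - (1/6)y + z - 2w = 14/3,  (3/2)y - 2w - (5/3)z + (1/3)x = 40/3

infinitely many solutions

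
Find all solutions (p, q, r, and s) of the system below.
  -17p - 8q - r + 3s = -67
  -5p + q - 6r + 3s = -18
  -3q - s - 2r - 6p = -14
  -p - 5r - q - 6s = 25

infinitely many solutions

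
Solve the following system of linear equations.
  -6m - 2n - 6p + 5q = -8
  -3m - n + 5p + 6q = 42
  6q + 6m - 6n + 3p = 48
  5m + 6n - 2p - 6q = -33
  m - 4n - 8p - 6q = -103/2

Row-reduce:
R1 ← R1 / (-6).
R2 ← R2 + 3·R1.
R3 ← R3 − 6·R1.
R4 ← R4 − 5·R1.
R5 ← R5 − 1·R1.
Swap R2 and R3.
R2 ← R2 / (-8).
R1 ← R1 − 1/3·R2.
R4 ← R4 − 13/3·R2.
R5 ← R5 + 13/3·R2.
R3 ← R3 / (8).
R1 ← R1 − 7/8·R3.
R2 ← R2 − 3/8·R3.
R4 ← R4 + 69/8·R3.
R5 ← R5 + 59/8·R3.
R4 ← R4 / (1011/128).
R1 ← R1 + 97/128·R4.
R2 ← R2 + 197/128·R4.
R3 ← R3 − 7/16·R4.
R5 ← R5 + 1011/128·R4.
Row 5 reduces to 0 = -1/2, a contradiction. The system is inconsistent.

no solution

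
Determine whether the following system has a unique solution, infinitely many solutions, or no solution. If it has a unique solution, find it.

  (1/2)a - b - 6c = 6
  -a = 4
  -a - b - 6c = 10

Row-reduce:
R1 ← R1 / (1/2).
R2 ← R2 + 1·R1.
R3 ← R3 + 1·R1.
R2 ← R2 / (-2).
R1 ← R1 + 2·R2.
R3 ← R3 + 3·R2.
Row 3 reduces to 0 = -2, a contradiction. The system is inconsistent.

no solution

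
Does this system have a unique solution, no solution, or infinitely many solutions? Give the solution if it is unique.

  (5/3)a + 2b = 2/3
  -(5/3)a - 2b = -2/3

Row-reduce:
R1 ← R1 / (5/3).
R2 ← R2 + 5/3·R1.
Rank is 1 with 2 unknowns, leaving b free.

infinitely many solutions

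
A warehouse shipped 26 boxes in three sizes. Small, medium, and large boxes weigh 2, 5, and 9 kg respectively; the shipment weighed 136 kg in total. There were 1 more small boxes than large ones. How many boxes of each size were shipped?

Let s = small boxes, m = medium boxes, l = large boxes.
  s + m + l = 26
  2s + 5m + 9l = 136
  s - l = 1
Row-reduce the augmented matrix:
R2 ← R2 − 2·R1.
R3 ← R3 − 1·R1.
R2 ← R2 / (3).
R1 ← R1 − 1·R2.
R3 ← R3 + 1·R2.
R3 ← R3 / (1/3).
R1 ← R1 + 4/3·R3.
R2 ← R2 − 7/3·R3.
Reading off the reduced rows gives s = 10, m = 7, l = 9.

small boxes: 10, medium boxes: 7, large boxes: 9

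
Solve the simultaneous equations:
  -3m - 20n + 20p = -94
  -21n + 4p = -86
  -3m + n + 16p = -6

no solution

Row-reduce:
R1 ← R1 / (-3).
R3 ← R3 + 3·R1.
R2 ← R2 / (-21).
R1 ← R1 − 20/3·R2.
R3 ← R3 − 21·R2.
Row 3 reduces to 0 = 2, a contradiction. The system is inconsistent.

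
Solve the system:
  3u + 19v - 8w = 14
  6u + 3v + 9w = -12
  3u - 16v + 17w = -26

infinitely many solutions

Row-reduce:
R1 ← R1 / (3).
R2 ← R2 − 6·R1.
R3 ← R3 − 3·R1.
R2 ← R2 / (-35).
R1 ← R1 − 19/3·R2.
R3 ← R3 + 35·R2.
Rank is 2 with 3 unknowns, leaving w free.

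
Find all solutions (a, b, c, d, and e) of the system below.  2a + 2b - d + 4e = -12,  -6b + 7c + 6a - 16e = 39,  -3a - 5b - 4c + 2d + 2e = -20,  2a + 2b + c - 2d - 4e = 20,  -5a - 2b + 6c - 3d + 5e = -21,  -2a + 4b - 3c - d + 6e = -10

no solution

Row-reduce:
R1 ← R1 / (2).
R2 ← R2 − 6·R1.
R3 ← R3 + 3·R1.
R4 ← R4 − 2·R1.
R5 ← R5 + 5·R1.
R6 ← R6 + 2·R1.
R2 ← R2 / (-12).
R1 ← R1 − 1·R2.
R3 ← R3 + 2·R2.
R5 ← R5 − 3·R2.
R6 ← R6 − 6·R2.
R3 ← R3 / (-31/6).
R1 ← R1 − 7/12·R3.
R2 ← R2 + 7/12·R3.
R4 ← R4 − 1·R3.
R5 ← R5 − 31/4·R3.
R6 ← R6 − 1/2·R3.
R4 ← R4 / (-1).
R1 ← R1 + 1/4·R4.
R2 ← R2 + 1/4·R4.
R5 ← R5 + 19/4·R4.
R6 ← R6 + 1/2·R4.
R5 ← R5 / (1654/31).
R1 ← R1 − 77/31·R5.
R2 ← R2 − 71/31·R5.
R3 ← R3 + 76/31·R5.
R4 ← R4 − 172/31·R5.
Row 6 reduces to 0 = -1/2, a contradiction. The system is inconsistent.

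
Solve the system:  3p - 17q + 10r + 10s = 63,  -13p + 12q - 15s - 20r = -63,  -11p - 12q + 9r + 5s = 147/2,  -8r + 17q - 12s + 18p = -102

p = -2, q = -2, r = 5/2, s = 1

Row-reduce the augmented matrix:
R1 ← R1 / (3).
R2 ← R2 + 13·R1.
R3 ← R3 + 11·R1.
R4 ← R4 − 18·R1.
R2 ← R2 / (-185/3).
R1 ← R1 + 17/3·R2.
R3 ← R3 + 223/3·R2.
R4 ← R4 − 119·R2.
R3 ← R3 / (649/37).
R1 ← R1 − 44/37·R3.
R2 ← R2 + 14/37·R3.
R4 ← R4 + 850/37·R3.
R4 ← R4 / (-4857/649).
R1 ← R1 − 13/59·R4.
R2 ← R2 + 193/649·R4.
R3 ← R3 − 278/649·R4.
Reading off the reduced rows gives p = -2, q = -2, r = 5/2, s = 1.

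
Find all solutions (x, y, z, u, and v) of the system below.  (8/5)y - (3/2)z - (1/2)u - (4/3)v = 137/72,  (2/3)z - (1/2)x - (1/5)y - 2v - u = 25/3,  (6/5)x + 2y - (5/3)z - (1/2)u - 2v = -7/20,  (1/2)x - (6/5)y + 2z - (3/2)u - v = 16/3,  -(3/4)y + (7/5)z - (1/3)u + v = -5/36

Row-reduce the augmented matrix:
Swap R1 and R2.
R1 ← R1 / (-1/2).
R3 ← R3 − 6/5·R1.
R4 ← R4 − 1/2·R1.
R2 ← R2 / (8/5).
R1 ← R1 − 2/5·R2.
R3 ← R3 − 38/25·R2.
R4 ← R4 + 7/5·R2.
R5 ← R5 + 3/4·R2.
R3 ← R3 / (163/120).
R1 ← R1 + 23/24·R3.
R2 ← R2 + 15/16·R3.
R4 ← R4 − 65/48·R3.
R5 ← R5 − 223/320·R3.
R4 ← R4 / (-339/652).
R1 ← R1 − 135/326·R4.
R2 ← R2 + 1295/652·R4.
R3 ← R3 + 291/163·R4.
R5 ← R5 − 26461/39120·R4.
R5 ← R5 / (101083/20340).
R1 ← R1 − 170/113·R5.
R2 ← R2 + 3325/339·R5.
R3 ← R3 + 984/113·R5.
R4 ← R4 + 880/339·R5.
Reading off the reduced rows gives x = -3, y = 0, z = 5/4, u = -4/3, v = -7/3.

x = -3, y = 0, z = 5/4, u = -4/3, v = -7/3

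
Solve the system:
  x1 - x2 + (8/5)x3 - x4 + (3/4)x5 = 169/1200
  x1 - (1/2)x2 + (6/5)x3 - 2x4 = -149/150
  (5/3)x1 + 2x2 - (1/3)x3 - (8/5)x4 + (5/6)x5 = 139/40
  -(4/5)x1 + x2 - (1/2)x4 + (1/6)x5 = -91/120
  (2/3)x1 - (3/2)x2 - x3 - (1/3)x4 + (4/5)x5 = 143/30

x1 = 1, x2 = -1/3, x3 = -9/5, x4 = 0, x5 = 9/4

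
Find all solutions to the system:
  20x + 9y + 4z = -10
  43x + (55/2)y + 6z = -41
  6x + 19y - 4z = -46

Row-reduce:
R1 ← R1 / (20).
R2 ← R2 − 43·R1.
R3 ← R3 − 6·R1.
R2 ← R2 / (163/20).
R1 ← R1 − 9/20·R2.
R3 ← R3 − 163/10·R2.
Row 3 reduces to 0 = -4, a contradiction. The system is inconsistent.

no solution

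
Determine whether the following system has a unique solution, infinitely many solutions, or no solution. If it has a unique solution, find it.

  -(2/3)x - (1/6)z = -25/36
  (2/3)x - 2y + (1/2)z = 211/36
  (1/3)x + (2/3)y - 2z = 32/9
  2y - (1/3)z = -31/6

x = 5/3, y = -3, z = -5/2

Row-reduce the augmented matrix:
R1 ← R1 / (-2/3).
R2 ← R2 − 2/3·R1.
R3 ← R3 − 1/3·R1.
R2 ← R2 / (-2).
R3 ← R3 − 2/3·R2.
R4 ← R4 − 2·R2.
R3 ← R3 / (-71/36).
R1 ← R1 − 1/4·R3.
R2 ← R2 + 1/6·R3.
R4 reduces to 0 = 0, so the extra equation is consistent.
Reading off the reduced rows gives x = 5/3, y = -3, z = -5/2.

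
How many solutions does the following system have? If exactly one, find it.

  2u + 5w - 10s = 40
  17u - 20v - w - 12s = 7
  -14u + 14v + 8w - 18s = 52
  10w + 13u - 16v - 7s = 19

Row-reduce the augmented matrix:
R1 ← R1 / (2).
R2 ← R2 − 17·R1.
R3 ← R3 + 14·R1.
R4 ← R4 − 13·R1.
R2 ← R2 / (-20).
R3 ← R3 − 14·R2.
R4 ← R4 + 16·R2.
R3 ← R3 / (251/20).
R1 ← R1 − 5/2·R3.
R2 ← R2 − 87/40·R3.
R4 ← R4 − 123/10·R3.
R4 ← R4 / (8977/251).
R1 ← R1 − 590/251·R4.
R2 ← R2 − 689/251·R4.
R3 ← R3 + 738/251·R4.
Reading off the reduced rows gives u = 5, v = 5, w = 2, s = -2.

u = 5, v = 5, w = 2, s = -2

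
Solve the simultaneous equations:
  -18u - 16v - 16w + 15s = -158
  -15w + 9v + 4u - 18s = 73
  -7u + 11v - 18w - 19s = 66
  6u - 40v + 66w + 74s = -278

Row-reduce:
R1 ← R1 / (-18).
R2 ← R2 − 4·R1.
R3 ← R3 + 7·R1.
R4 ← R4 − 6·R1.
R2 ← R2 / (49/9).
R1 ← R1 − 8/9·R2.
R3 ← R3 − 155/9·R2.
R4 ← R4 + 136/3·R2.
R3 ← R3 / (2299/49).
R1 ← R1 − 192/49·R3.
R2 ← R2 + 167/49·R3.
R4 ← R4 + 4598/49·R3.
Rank is 3 with 4 unknowns, leaving s free.

infinitely many solutions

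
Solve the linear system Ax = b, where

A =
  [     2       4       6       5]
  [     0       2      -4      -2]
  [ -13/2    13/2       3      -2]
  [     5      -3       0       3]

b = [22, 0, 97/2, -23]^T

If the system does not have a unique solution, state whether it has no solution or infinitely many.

no solution

Row-reduce:
R1 ← R1 / (2).
R3 ← R3 + 13/2·R1.
R4 ← R4 − 5·R1.
R2 ← R2 / (2).
R1 ← R1 − 2·R2.
R3 ← R3 − 39/2·R2.
R4 ← R4 + 13·R2.
R3 ← R3 / (123/2).
R1 ← R1 − 7·R3.
R2 ← R2 + 2·R3.
R4 ← R4 + 41·R3.
Row 4 reduces to 0 = 2, a contradiction. The system is inconsistent.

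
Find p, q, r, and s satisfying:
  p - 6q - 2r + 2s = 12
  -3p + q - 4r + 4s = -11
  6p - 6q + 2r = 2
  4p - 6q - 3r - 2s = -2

p = -6, q = -5, r = 4, s = -2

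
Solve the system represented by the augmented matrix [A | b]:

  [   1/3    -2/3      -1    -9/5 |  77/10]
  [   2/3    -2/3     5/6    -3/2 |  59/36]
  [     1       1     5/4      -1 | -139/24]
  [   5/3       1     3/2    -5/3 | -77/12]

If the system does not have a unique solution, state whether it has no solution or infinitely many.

x_1 = -7/3, x_2 = -8/3, x_3 = -5/2, x_4 = -7/3

Row-reduce the augmented matrix:
R1 ← R1 / (1/3).
R2 ← R2 − 2/3·R1.
R3 ← R3 − 1·R1.
R4 ← R4 − 5/3·R1.
R2 ← R2 / (2/3).
R1 ← R1 + 2·R2.
R3 ← R3 − 3·R2.
R4 ← R4 − 13/3·R2.
R3 ← R3 / (-17/2).
R1 ← R1 − 11/2·R3.
R2 ← R2 − 17/4·R3.
R4 ← R4 + 143/12·R3.
R4 ← R4 / (519/680).
R1 ← R1 + 161/68·R4.
R2 ← R2 − 5/8·R4.
R3 ← R3 − 101/170·R4.
Reading off the reduced rows gives x_1 = -7/3, x_2 = -8/3, x_3 = -5/2, x_4 = -7/3.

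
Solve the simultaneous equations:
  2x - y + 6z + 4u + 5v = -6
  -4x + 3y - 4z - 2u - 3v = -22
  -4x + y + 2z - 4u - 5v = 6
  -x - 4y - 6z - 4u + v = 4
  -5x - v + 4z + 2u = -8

Row-reduce the augmented matrix:
R1 ← R1 / (2).
R2 ← R2 + 4·R1.
R3 ← R3 + 4·R1.
R4 ← R4 + 1·R1.
R5 ← R5 + 5·R1.
R1 ← R1 + 1/2·R2.
R3 ← R3 + 1·R2.
R4 ← R4 + 9/2·R2.
R5 ← R5 + 5/2·R2.
R3 ← R3 / (22).
R1 ← R1 − 7·R3.
R2 ← R2 − 8·R3.
R4 ← R4 − 33·R3.
R5 ← R5 − 39·R3.
R4 ← R4 / (10).
R1 ← R1 − 20/11·R4.
R2 ← R2 − 26/11·R4.
R3 ← R3 − 5/11·R4.
R5 ← R5 − 102/11·R4.
R5 ← R5 / (-442/55).
R1 ← R1 + 10/11·R5.
R2 ← R2 + 76/55·R5.
R3 ← R3 + 5/22·R5.
R4 ← R4 − 17/10·R5.
Reading off the reduced rows gives x = 4, y = -6, z = 1, u = 1, v = -6.

x = 4, y = -6, z = 1, u = 1, v = -6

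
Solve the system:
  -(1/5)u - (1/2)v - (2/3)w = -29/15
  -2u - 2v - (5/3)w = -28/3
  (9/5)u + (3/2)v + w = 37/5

Row-reduce:
R1 ← R1 / (-1/5).
R2 ← R2 + 2·R1.
R3 ← R3 − 9/5·R1.
R2 ← R2 / (3).
R1 ← R1 − 5/2·R2.
R3 ← R3 + 3·R2.
Rank is 2 with 3 unknowns, leaving w free.

infinitely many solutions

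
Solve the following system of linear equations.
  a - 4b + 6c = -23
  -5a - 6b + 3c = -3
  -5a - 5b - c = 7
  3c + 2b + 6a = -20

Row-reduce the augmented matrix:
R2 ← R2 + 5·R1.
R3 ← R3 + 5·R1.
R4 ← R4 − 6·R1.
R2 ← R2 / (-26).
R1 ← R1 + 4·R2.
R3 ← R3 + 25·R2.
R4 ← R4 − 26·R2.
R3 ← R3 / (-71/26).
R1 ← R1 − 12/13·R3.
R2 ← R2 + 33/26·R3.
R4 reduces to 0 = 0, so the extra equation is consistent.
Reading off the reduced rows gives a = -3, b = 2, c = -2.

a = -3, b = 2, c = -2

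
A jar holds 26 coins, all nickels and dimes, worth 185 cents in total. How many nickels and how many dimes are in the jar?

nickels: 15, dimes: 11

Let n = nickels, d = dimes.
  n + d = 26
  5n + 10d = 185
From equation 1: n = 26 − d.
Substitute into equation 2 and solve: d = 11.
Then n = 15.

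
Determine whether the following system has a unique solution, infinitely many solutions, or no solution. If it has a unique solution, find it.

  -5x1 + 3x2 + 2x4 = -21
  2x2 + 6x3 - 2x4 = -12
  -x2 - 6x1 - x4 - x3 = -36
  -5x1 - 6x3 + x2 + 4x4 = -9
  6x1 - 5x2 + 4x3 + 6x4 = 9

Row-reduce the augmented matrix:
R1 ← R1 / (-5).
R3 ← R3 + 6·R1.
R4 ← R4 + 5·R1.
R5 ← R5 − 6·R1.
R2 ← R2 / (2).
R1 ← R1 + 3/5·R2.
R3 ← R3 + 23/5·R2.
R4 ← R4 + 2·R2.
R5 ← R5 + 7/5·R2.
R3 ← R3 / (64/5).
R1 ← R1 − 9/5·R3.
R2 ← R2 − 3·R3.
R5 ← R5 − 41/5·R3.
Swap R4 and R5.
R4 ← R4 / (97/8).
R1 ← R1 − 1/8·R4.
R2 ← R2 − 7/8·R4.
R3 ← R3 + 5/8·R4.
R5 reduces to 0 = 0, so the extra equation is consistent.
Reading off the reduced rows gives x1 = 6, x2 = 3, x3 = -3, x4 = 0.

x1 = 6, x2 = 3, x3 = -3, x4 = 0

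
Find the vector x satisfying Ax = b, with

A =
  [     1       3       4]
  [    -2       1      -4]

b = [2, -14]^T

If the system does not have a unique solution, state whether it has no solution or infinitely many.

Row-reduce:
R2 ← R2 + 2·R1.
R2 ← R2 / (7).
R1 ← R1 − 3·R2.
Rank is 2 with 3 unknowns, leaving x_3 free.

infinitely many solutions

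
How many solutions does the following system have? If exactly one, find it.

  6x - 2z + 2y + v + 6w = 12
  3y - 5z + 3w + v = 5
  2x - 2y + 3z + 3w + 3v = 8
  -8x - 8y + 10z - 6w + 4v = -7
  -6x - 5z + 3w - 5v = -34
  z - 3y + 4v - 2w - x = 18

no solution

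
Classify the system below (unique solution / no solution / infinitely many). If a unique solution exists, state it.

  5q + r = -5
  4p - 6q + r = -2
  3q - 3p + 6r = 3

p = -2, q = -1, r = 0

Row-reduce the augmented matrix:
Swap R1 and R2.
R1 ← R1 / (4).
R3 ← R3 + 3·R1.
R2 ← R2 / (5).
R1 ← R1 + 3/2·R2.
R3 ← R3 + 3/2·R2.
R3 ← R3 / (141/20).
R1 ← R1 − 11/20·R3.
R2 ← R2 − 1/5·R3.
Reading off the reduced rows gives p = -2, q = -1, r = 0.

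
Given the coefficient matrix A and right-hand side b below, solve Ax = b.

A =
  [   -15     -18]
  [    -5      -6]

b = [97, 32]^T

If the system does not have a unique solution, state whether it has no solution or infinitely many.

no solution

Row-reduce:
R1 ← R1 / (-15).
R2 ← R2 + 5·R1.
Row 2 reduces to 0 = -1/3, a contradiction. The system is inconsistent.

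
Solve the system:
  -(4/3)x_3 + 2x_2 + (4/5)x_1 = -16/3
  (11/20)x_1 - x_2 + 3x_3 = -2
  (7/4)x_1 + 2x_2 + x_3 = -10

infinitely many solutions

Row-reduce:
R1 ← R1 / (4/5).
R2 ← R2 − 11/20·R1.
R3 ← R3 − 7/4·R1.
R2 ← R2 / (-19/8).
R1 ← R1 − 5/2·R2.
R3 ← R3 + 19/8·R2.
Rank is 2 with 3 unknowns, leaving x_3 free.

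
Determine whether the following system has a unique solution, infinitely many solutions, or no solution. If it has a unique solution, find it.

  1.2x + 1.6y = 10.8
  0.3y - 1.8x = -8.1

x = 5, y = 3

Row-reduce the augmented matrix:
R1 ← R1 / (6/5).
R2 ← R2 + 9/5·R1.
R2 ← R2 / (27/10).
R1 ← R1 − 4/3·R2.
Reading off the reduced rows gives x = 5, y = 3.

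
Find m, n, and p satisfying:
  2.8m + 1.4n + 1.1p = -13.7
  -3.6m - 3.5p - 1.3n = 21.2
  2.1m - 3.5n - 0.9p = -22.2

Row-reduce the augmented matrix:
R1 ← R1 / (14/5).
R2 ← R2 + 18/5·R1.
R3 ← R3 − 21/10·R1.
R2 ← R2 / (1/2).
R1 ← R1 − 1/2·R2.
R3 ← R3 + 91/20·R2.
R3 ← R3 / (-4141/200).
R1 ← R1 − 347/140·R3.
R2 ← R2 + 146/35·R3.
Reading off the reduced rows gives m = -6, n = 3, p = -1.

m = -6, n = 3, p = -1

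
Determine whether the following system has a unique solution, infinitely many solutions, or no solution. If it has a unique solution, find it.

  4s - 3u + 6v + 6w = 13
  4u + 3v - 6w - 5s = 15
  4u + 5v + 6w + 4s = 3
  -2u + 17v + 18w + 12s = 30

Row-reduce:
R1 ← R1 / (-3).
R2 ← R2 − 4·R1.
R3 ← R3 − 4·R1.
R4 ← R4 + 2·R1.
R2 ← R2 / (11).
R1 ← R1 + 2·R2.
R3 ← R3 − 13·R2.
R4 ← R4 − 13·R2.
R3 ← R3 / (128/11).
R1 ← R1 + 18/11·R3.
R2 ← R2 − 2/11·R3.
R4 ← R4 − 128/11·R3.
Row 4 reduces to 0 = 1, a contradiction. The system is inconsistent.

no solution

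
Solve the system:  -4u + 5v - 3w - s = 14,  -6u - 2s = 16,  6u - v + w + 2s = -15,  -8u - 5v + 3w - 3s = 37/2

no solution

Row-reduce:
R1 ← R1 / (-4).
R2 ← R2 + 6·R1.
R3 ← R3 − 6·R1.
R4 ← R4 + 8·R1.
R2 ← R2 / (-15/2).
R1 ← R1 + 5/4·R2.
R3 ← R3 − 13/2·R2.
R4 ← R4 + 15·R2.
R3 ← R3 / (2/5).
R2 ← R2 + 3/5·R3.
Row 4 reduces to 0 = 1/2, a contradiction. The system is inconsistent.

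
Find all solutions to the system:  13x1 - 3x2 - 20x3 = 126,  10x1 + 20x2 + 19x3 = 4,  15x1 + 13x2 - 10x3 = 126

x1 = 4, x2 = 2, x3 = -4

Row-reduce the augmented matrix:
R1 ← R1 / (13).
R2 ← R2 − 10·R1.
R3 ← R3 − 15·R1.
R2 ← R2 / (290/13).
R1 ← R1 + 3/13·R2.
R3 ← R3 − 214/13·R2.
R3 ← R3 / (-1783/145).
R1 ← R1 + 343/290·R3.
R2 ← R2 − 447/290·R3.
Reading off the reduced rows gives x1 = 4, x2 = 2, x3 = -4.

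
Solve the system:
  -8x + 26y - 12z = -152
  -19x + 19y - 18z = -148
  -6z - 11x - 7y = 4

Row-reduce:
R1 ← R1 / (-8).
R2 ← R2 + 19·R1.
R3 ← R3 + 11·R1.
R2 ← R2 / (-171/4).
R1 ← R1 + 13/4·R2.
R3 ← R3 + 171/4·R2.
Rank is 2 with 3 unknowns, leaving z free.

infinitely many solutions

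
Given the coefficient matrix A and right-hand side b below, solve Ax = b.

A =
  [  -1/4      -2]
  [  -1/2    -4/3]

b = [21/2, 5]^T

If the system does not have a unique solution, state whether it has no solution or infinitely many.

Row-reduce the augmented matrix:
R1 ← R1 / (-1/4).
R2 ← R2 + 1/2·R1.
R2 ← R2 / (8/3).
R1 ← R1 − 8·R2.
Reading off the reduced rows gives x_1 = 6, x_2 = -6.

x_1 = 6, x_2 = -6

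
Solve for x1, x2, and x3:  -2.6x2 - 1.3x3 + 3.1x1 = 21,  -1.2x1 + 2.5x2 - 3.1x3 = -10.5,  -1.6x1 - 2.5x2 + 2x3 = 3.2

x1 = 3, x2 = -4, x3 = -1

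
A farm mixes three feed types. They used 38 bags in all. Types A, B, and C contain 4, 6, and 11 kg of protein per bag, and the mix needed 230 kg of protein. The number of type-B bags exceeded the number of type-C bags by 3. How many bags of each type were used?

type-A bags: 19, type-B bags: 11, type-C bags: 8

Let a = type-A bags, b = type-B bags, c = type-C bags.
  b + a + c = 38
  4a + 6b + 11c = 230
  b - c = 3
Row-reduce the augmented matrix:
R2 ← R2 − 4·R1.
R2 ← R2 / (2).
R1 ← R1 − 1·R2.
R3 ← R3 − 1·R2.
R3 ← R3 / (-9/2).
R1 ← R1 + 5/2·R3.
R2 ← R2 − 7/2·R3.
Reading off the reduced rows gives a = 19, b = 11, c = 8.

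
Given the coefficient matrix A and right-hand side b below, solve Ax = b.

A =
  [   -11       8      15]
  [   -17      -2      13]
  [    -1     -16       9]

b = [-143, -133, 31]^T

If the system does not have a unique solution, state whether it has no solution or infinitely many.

Row-reduce the augmented matrix:
R1 ← R1 / (-11).
R2 ← R2 + 17·R1.
R3 ← R3 + 1·R1.
R2 ← R2 / (-158/11).
R1 ← R1 + 8/11·R2.
R3 ← R3 + 184/11·R2.
R3 ← R3 / (1540/79).
R1 ← R1 + 67/79·R3.
R2 ← R2 − 56/79·R3.
Reading off the reduced rows gives x_1 = 6, x_2 = -4, x_3 = -3.

x_1 = 6, x_2 = -4, x_3 = -3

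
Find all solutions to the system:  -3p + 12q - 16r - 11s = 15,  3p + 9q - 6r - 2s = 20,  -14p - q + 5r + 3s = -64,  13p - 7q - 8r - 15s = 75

p = 4, q = 0, r = -1, s = -1

Row-reduce the augmented matrix:
R1 ← R1 / (-3).
R2 ← R2 − 3·R1.
R3 ← R3 + 14·R1.
R4 ← R4 − 13·R1.
R2 ← R2 / (21).
R1 ← R1 + 4·R2.
R3 ← R3 + 57·R2.
R4 ← R4 − 45·R2.
R3 ← R3 / (419/21).
R1 ← R1 − 8/7·R3.
R2 ← R2 + 22/21·R3.
R4 ← R4 + 634/21·R3.
R4 ← R4 / (-2509/419).
R1 ← R1 − 125/1257·R4.
R2 ← R2 − 479/1257·R4.
R3 ← R3 − 400/419·R4.
Reading off the reduced rows gives p = 4, q = 0, r = -1, s = -1.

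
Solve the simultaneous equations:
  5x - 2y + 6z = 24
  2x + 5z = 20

infinitely many solutions

Row-reduce:
R1 ← R1 / (5).
R2 ← R2 − 2·R1.
R2 ← R2 / (4/5).
R1 ← R1 + 2/5·R2.
Rank is 2 with 3 unknowns, leaving z free.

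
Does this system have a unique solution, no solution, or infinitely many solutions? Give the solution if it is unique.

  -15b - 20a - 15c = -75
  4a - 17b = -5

Row-reduce:
R1 ← R1 / (-20).
R2 ← R2 − 4·R1.
R2 ← R2 / (-20).
R1 ← R1 − 3/4·R2.
Rank is 2 with 3 unknowns, leaving c free.

infinitely many solutions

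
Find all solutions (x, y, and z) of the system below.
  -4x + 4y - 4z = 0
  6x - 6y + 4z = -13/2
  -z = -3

no solution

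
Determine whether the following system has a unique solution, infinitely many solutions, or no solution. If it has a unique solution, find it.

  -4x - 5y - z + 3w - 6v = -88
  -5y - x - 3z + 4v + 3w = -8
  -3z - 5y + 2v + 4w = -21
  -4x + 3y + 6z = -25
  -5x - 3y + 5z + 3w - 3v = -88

x = 4, y = 5, z = -4, w = -5, v = 6

Row-reduce the augmented matrix:
R1 ← R1 / (-4).
R2 ← R2 + 1·R1.
R4 ← R4 + 4·R1.
R5 ← R5 + 5·R1.
R2 ← R2 / (-15/4).
R1 ← R1 − 5/4·R2.
R3 ← R3 + 5·R2.
R4 ← R4 − 8·R2.
R5 ← R5 − 13/4·R2.
R3 ← R3 / (2/3).
R1 ← R1 + 2/3·R3.
R2 ← R2 − 11/15·R3.
R4 ← R4 − 17/15·R3.
R5 ← R5 − 58/15·R3.
R4 ← R4 / (1/10).
R1 ← R1 − 1·R4.
R2 ← R2 + 17/10·R4.
R3 ← R3 − 3/2·R4.
R5 ← R5 + 23/5·R4.
R5 ← R5 / (1273).
R1 ← R1 + 270·R5.
R2 ← R2 − 460·R5.
R3 ← R3 + 410·R5.
R4 ← R4 − 268·R5.
Reading off the reduced rows gives x = 4, y = 5, z = -4, w = -5, v = 6.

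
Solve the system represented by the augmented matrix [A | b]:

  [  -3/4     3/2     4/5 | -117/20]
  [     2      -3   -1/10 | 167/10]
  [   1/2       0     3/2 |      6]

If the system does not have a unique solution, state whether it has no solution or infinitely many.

no solution

Row-reduce:
R1 ← R1 / (-3/4).
R2 ← R2 − 2·R1.
R3 ← R3 − 1/2·R1.
R1 ← R1 + 2·R2.
R3 ← R3 − 1·R2.
Row 3 reduces to 0 = 1, a contradiction. The system is inconsistent.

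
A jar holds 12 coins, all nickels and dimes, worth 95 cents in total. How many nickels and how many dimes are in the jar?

nickels: 5, dimes: 7

Let n = nickels, d = dimes.
  n + d = 12
  5n + 10d = 95
From equation 1: n = 12 − d.
Substitute into equation 2 and solve: d = 7.
Then n = 5.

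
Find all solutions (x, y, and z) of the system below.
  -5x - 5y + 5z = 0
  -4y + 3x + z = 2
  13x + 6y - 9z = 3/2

Row-reduce:
R1 ← R1 / (-5).
R2 ← R2 − 3·R1.
R3 ← R3 − 13·R1.
R2 ← R2 / (-7).
R1 ← R1 − 1·R2.
R3 ← R3 + 7·R2.
Row 3 reduces to 0 = -1/2, a contradiction. The system is inconsistent.

no solution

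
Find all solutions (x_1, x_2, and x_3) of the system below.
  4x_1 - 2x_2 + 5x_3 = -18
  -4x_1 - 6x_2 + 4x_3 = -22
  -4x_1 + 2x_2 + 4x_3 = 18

x_1 = -2, x_2 = 5, x_3 = 0

Row-reduce the augmented matrix:
R1 ← R1 / (4).
R2 ← R2 + 4·R1.
R3 ← R3 + 4·R1.
R2 ← R2 / (-8).
R1 ← R1 + 1/2·R2.
R3 ← R3 / (9).
R1 ← R1 − 11/16·R3.
R2 ← R2 + 9/8·R3.
Reading off the reduced rows gives x_1 = -2, x_2 = 5, x_3 = 0.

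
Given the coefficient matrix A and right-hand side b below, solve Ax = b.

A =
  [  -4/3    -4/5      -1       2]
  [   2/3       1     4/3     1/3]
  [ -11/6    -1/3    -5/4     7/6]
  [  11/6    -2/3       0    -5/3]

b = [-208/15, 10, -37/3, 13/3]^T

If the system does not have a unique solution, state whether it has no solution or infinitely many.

Row-reduce the augmented matrix:
R1 ← R1 / (-4/3).
R2 ← R2 − 2/3·R1.
R3 ← R3 + 11/6·R1.
R4 ← R4 − 11/6·R1.
R2 ← R2 / (3/5).
R1 ← R1 − 3/5·R2.
R3 ← R3 − 23/30·R2.
R4 ← R4 + 53/30·R2.
R3 ← R3 / (-203/216).
R1 ← R1 + 1/12·R3.
R2 ← R2 − 25/18·R3.
R4 ← R4 − 233/216·R3.
R4 ← R4 / (251/203).
R1 ← R1 + 516/203·R4.
R2 ← R2 + 535/203·R4.
R3 ← R3 − 710/203·R4.
Reading off the reduced rows gives x_1 = 2, x_2 = 4, x_3 = 4, x_4 = -2.

x_1 = 2, x_2 = 4, x_3 = 4, x_4 = -2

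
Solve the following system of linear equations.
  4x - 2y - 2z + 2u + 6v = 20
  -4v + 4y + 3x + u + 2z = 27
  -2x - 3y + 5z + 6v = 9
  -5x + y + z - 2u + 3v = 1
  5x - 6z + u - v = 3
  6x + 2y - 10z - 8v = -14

x = 6, y = 6, z = 3, u = -5, v = 4

Row-reduce the augmented matrix:
R1 ← R1 / (4).
R2 ← R2 − 3·R1.
R3 ← R3 + 2·R1.
R4 ← R4 + 5·R1.
R5 ← R5 − 5·R1.
R6 ← R6 − 6·R1.
R2 ← R2 / (11/2).
R1 ← R1 + 1/2·R2.
R3 ← R3 + 4·R2.
R4 ← R4 + 3/2·R2.
R5 ← R5 − 5/2·R2.
R6 ← R6 − 5·R2.
R3 ← R3 / (72/11).
R1 ← R1 + 2/11·R3.
R2 ← R2 − 7/11·R3.
R4 ← R4 + 6/11·R3.
R5 ← R5 + 56/11·R3.
R6 ← R6 + 112/11·R3.
R4 ← R4 / (5/12).
R1 ← R1 − 17/36·R4.
R2 ← R2 + 11/72·R4.
R3 ← R3 − 7/72·R4.
R5 ← R5 + 7/9·R4.
R6 ← R6 + 14/9·R4.
R5 ← R5 / (199/15).
R1 ← R1 + 131/15·R5.
R2 ← R2 − 19/15·R5.
R3 ← R3 + 23/15·R5.
R4 ← R4 − 101/5·R5.
R6 ← R6 − 398/15·R5.
R6 reduces to 0 = 0, so the extra equation is consistent.
Reading off the reduced rows gives x = 6, y = 6, z = 3, u = -5, v = 4.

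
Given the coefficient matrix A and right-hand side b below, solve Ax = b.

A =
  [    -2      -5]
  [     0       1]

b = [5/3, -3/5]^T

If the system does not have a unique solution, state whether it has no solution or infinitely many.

x_1 = 2/3, x_2 = -3/5

Row-reduce the augmented matrix:
R1 ← R1 / (-2).
R1 ← R1 − 5/2·R2.
Reading off the reduced rows gives x_1 = 2/3, x_2 = -3/5.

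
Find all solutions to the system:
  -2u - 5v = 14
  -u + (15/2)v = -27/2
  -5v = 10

no solution

Row-reduce:
R1 ← R1 / (-2).
R2 ← R2 + 1·R1.
R2 ← R2 / (10).
R1 ← R1 − 5/2·R2.
R3 ← R3 + 5·R2.
Row 3 reduces to 0 = -1/4, a contradiction. The system is inconsistent.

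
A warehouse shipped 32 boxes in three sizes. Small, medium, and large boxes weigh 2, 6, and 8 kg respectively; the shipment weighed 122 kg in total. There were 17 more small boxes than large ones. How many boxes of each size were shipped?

Let s = small boxes, m = medium boxes, l = large boxes.
  s + m + l = 32
  2s + 6m + 8l = 122
  s - l = 17
Row-reduce the augmented matrix:
R2 ← R2 − 2·R1.
R3 ← R3 − 1·R1.
R2 ← R2 / (4).
R1 ← R1 − 1·R2.
R3 ← R3 + 1·R2.
R3 ← R3 / (-1/2).
R1 ← R1 + 1/2·R3.
R2 ← R2 − 3/2·R3.
Reading off the reduced rows gives s = 18, m = 13, l = 1.

small boxes: 18, medium boxes: 13, large boxes: 1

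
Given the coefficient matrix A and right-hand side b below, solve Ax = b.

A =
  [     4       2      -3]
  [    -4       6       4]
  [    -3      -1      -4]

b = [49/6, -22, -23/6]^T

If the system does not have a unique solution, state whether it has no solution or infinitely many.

Row-reduce the augmented matrix:
R1 ← R1 / (4).
R2 ← R2 + 4·R1.
R3 ← R3 + 3·R1.
R2 ← R2 / (8).
R1 ← R1 − 1/2·R2.
R3 ← R3 − 1/2·R2.
R3 ← R3 / (-101/16).
R1 ← R1 + 13/16·R3.
R2 ← R2 − 1/8·R3.
Reading off the reduced rows gives x_1 = 5/2, x_2 = -5/3, x_3 = -1/2.

x_1 = 5/2, x_2 = -5/3, x_3 = -1/2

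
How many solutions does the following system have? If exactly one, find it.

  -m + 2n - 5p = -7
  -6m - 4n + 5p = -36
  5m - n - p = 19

Row-reduce the augmented matrix:
R1 ← R1 / (-1).
R2 ← R2 + 6·R1.
R3 ← R3 − 5·R1.
R2 ← R2 / (-16).
R1 ← R1 + 2·R2.
R3 ← R3 − 9·R2.
R3 ← R3 / (-101/16).
R1 ← R1 − 5/8·R3.
R2 ← R2 + 35/16·R3.
Reading off the reduced rows gives m = 5, n = 4, p = 2.

m = 5, n = 4, p = 2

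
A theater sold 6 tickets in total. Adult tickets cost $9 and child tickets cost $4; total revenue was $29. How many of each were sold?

adult tickets: 1, child tickets: 5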